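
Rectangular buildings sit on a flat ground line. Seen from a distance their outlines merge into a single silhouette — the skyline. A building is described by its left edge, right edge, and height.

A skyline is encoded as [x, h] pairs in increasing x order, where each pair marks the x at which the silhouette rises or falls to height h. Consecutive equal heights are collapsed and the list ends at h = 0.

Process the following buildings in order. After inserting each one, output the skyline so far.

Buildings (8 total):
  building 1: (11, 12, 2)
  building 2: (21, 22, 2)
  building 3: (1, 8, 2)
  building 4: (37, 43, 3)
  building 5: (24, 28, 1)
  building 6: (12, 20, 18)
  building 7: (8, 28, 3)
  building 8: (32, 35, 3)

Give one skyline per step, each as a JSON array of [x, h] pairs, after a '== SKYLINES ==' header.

== SKYLINES ==
[[11,2],[12,0]]
[[11,2],[12,0],[21,2],[22,0]]
[[1,2],[8,0],[11,2],[12,0],[21,2],[22,0]]
[[1,2],[8,0],[11,2],[12,0],[21,2],[22,0],[37,3],[43,0]]
[[1,2],[8,0],[11,2],[12,0],[21,2],[22,0],[24,1],[28,0],[37,3],[43,0]]
[[1,2],[8,0],[11,2],[12,18],[20,0],[21,2],[22,0],[24,1],[28,0],[37,3],[43,0]]
[[1,2],[8,3],[12,18],[20,3],[28,0],[37,3],[43,0]]
[[1,2],[8,3],[12,18],[20,3],[28,0],[32,3],[35,0],[37,3],[43,0]]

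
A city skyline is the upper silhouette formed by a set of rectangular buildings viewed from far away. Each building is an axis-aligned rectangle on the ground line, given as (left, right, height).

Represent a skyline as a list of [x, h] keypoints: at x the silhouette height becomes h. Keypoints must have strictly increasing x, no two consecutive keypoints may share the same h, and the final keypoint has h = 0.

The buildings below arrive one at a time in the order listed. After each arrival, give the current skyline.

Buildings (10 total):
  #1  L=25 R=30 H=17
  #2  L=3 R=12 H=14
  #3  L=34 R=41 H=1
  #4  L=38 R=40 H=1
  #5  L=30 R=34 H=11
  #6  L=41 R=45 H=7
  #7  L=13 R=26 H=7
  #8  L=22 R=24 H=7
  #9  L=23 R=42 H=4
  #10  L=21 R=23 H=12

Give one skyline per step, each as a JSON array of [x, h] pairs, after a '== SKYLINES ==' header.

== SKYLINES ==
[[25,17],[30,0]]
[[3,14],[12,0],[25,17],[30,0]]
[[3,14],[12,0],[25,17],[30,0],[34,1],[41,0]]
[[3,14],[12,0],[25,17],[30,0],[34,1],[41,0]]
[[3,14],[12,0],[25,17],[30,11],[34,1],[41,0]]
[[3,14],[12,0],[25,17],[30,11],[34,1],[41,7],[45,0]]
[[3,14],[12,0],[13,7],[25,17],[30,11],[34,1],[41,7],[45,0]]
[[3,14],[12,0],[13,7],[25,17],[30,11],[34,1],[41,7],[45,0]]
[[3,14],[12,0],[13,7],[25,17],[30,11],[34,4],[41,7],[45,0]]
[[3,14],[12,0],[13,7],[21,12],[23,7],[25,17],[30,11],[34,4],[41,7],[45,0]]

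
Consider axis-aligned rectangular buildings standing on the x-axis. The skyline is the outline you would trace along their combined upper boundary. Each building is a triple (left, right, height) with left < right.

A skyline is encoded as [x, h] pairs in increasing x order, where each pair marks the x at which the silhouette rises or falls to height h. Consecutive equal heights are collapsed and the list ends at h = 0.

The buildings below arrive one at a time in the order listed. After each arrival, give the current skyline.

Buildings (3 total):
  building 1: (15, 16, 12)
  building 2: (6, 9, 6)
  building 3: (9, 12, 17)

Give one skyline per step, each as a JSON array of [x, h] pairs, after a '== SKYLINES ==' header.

== SKYLINES ==
[[15,12],[16,0]]
[[6,6],[9,0],[15,12],[16,0]]
[[6,6],[9,17],[12,0],[15,12],[16,0]]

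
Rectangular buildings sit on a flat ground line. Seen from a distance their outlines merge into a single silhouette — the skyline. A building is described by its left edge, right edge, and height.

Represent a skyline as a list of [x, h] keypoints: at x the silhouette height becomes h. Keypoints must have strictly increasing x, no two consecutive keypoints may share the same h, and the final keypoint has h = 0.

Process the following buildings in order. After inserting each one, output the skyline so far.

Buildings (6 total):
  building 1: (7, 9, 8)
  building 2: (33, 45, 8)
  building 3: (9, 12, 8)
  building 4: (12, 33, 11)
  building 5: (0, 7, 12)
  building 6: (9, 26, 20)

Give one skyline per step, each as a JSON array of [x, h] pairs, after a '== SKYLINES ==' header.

== SKYLINES ==
[[7,8],[9,0]]
[[7,8],[9,0],[33,8],[45,0]]
[[7,8],[12,0],[33,8],[45,0]]
[[7,8],[12,11],[33,8],[45,0]]
[[0,12],[7,8],[12,11],[33,8],[45,0]]
[[0,12],[7,8],[9,20],[26,11],[33,8],[45,0]]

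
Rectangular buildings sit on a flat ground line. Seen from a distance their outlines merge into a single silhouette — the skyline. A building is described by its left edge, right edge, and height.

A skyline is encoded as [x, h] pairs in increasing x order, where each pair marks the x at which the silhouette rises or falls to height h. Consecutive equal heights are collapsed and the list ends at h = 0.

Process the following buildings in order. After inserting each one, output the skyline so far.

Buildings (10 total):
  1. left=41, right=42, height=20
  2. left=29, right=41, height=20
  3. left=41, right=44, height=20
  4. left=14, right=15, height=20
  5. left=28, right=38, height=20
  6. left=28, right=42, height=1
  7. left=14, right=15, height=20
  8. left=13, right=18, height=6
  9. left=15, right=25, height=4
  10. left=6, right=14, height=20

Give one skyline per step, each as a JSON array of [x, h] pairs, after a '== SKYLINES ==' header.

== SKYLINES ==
[[41,20],[42,0]]
[[29,20],[42,0]]
[[29,20],[44,0]]
[[14,20],[15,0],[29,20],[44,0]]
[[14,20],[15,0],[28,20],[44,0]]
[[14,20],[15,0],[28,20],[44,0]]
[[14,20],[15,0],[28,20],[44,0]]
[[13,6],[14,20],[15,6],[18,0],[28,20],[44,0]]
[[13,6],[14,20],[15,6],[18,4],[25,0],[28,20],[44,0]]
[[6,20],[15,6],[18,4],[25,0],[28,20],[44,0]]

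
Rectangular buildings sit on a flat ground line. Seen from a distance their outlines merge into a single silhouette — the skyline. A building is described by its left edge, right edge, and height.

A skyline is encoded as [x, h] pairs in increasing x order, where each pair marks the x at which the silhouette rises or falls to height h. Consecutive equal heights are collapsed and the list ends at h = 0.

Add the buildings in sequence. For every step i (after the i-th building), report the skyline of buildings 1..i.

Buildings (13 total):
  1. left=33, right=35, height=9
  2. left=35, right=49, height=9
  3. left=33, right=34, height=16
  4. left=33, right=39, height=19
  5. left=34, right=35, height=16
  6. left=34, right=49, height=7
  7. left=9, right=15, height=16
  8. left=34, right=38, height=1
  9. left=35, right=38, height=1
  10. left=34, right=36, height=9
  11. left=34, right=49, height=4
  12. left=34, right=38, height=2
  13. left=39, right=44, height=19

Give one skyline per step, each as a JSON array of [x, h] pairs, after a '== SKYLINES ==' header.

== SKYLINES ==
[[33,9],[35,0]]
[[33,9],[49,0]]
[[33,16],[34,9],[49,0]]
[[33,19],[39,9],[49,0]]
[[33,19],[39,9],[49,0]]
[[33,19],[39,9],[49,0]]
[[9,16],[15,0],[33,19],[39,9],[49,0]]
[[9,16],[15,0],[33,19],[39,9],[49,0]]
[[9,16],[15,0],[33,19],[39,9],[49,0]]
[[9,16],[15,0],[33,19],[39,9],[49,0]]
[[9,16],[15,0],[33,19],[39,9],[49,0]]
[[9,16],[15,0],[33,19],[39,9],[49,0]]
[[9,16],[15,0],[33,19],[44,9],[49,0]]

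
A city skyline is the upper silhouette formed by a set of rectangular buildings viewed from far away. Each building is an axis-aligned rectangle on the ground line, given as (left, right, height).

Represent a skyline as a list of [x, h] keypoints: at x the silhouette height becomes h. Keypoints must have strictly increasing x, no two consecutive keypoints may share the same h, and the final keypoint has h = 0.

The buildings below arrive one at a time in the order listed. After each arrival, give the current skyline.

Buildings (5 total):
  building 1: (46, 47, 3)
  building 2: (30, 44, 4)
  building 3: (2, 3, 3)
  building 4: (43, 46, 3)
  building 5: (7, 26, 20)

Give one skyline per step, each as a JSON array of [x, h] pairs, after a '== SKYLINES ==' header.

== SKYLINES ==
[[46,3],[47,0]]
[[30,4],[44,0],[46,3],[47,0]]
[[2,3],[3,0],[30,4],[44,0],[46,3],[47,0]]
[[2,3],[3,0],[30,4],[44,3],[47,0]]
[[2,3],[3,0],[7,20],[26,0],[30,4],[44,3],[47,0]]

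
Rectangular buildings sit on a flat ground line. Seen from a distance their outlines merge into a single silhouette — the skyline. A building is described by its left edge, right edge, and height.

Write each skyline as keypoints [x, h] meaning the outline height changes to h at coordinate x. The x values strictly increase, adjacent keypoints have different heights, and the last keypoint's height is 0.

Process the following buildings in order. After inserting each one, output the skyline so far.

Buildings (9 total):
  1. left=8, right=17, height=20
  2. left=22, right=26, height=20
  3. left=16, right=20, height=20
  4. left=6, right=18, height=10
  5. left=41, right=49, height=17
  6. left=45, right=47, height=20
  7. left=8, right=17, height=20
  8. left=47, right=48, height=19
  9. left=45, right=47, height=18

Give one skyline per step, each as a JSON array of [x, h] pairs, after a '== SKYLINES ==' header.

== SKYLINES ==
[[8,20],[17,0]]
[[8,20],[17,0],[22,20],[26,0]]
[[8,20],[20,0],[22,20],[26,0]]
[[6,10],[8,20],[20,0],[22,20],[26,0]]
[[6,10],[8,20],[20,0],[22,20],[26,0],[41,17],[49,0]]
[[6,10],[8,20],[20,0],[22,20],[26,0],[41,17],[45,20],[47,17],[49,0]]
[[6,10],[8,20],[20,0],[22,20],[26,0],[41,17],[45,20],[47,17],[49,0]]
[[6,10],[8,20],[20,0],[22,20],[26,0],[41,17],[45,20],[47,19],[48,17],[49,0]]
[[6,10],[8,20],[20,0],[22,20],[26,0],[41,17],[45,20],[47,19],[48,17],[49,0]]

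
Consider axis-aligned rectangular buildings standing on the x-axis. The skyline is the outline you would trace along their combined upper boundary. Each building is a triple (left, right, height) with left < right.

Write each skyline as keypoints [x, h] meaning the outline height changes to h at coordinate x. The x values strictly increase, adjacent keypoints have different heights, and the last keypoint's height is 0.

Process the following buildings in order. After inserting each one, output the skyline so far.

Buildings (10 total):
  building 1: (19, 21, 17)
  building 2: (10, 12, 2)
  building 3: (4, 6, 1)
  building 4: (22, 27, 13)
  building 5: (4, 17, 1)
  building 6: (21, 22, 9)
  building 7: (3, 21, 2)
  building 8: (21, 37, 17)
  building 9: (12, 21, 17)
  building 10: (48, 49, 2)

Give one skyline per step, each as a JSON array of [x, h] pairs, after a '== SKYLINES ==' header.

== SKYLINES ==
[[19,17],[21,0]]
[[10,2],[12,0],[19,17],[21,0]]
[[4,1],[6,0],[10,2],[12,0],[19,17],[21,0]]
[[4,1],[6,0],[10,2],[12,0],[19,17],[21,0],[22,13],[27,0]]
[[4,1],[10,2],[12,1],[17,0],[19,17],[21,0],[22,13],[27,0]]
[[4,1],[10,2],[12,1],[17,0],[19,17],[21,9],[22,13],[27,0]]
[[3,2],[19,17],[21,9],[22,13],[27,0]]
[[3,2],[19,17],[37,0]]
[[3,2],[12,17],[37,0]]
[[3,2],[12,17],[37,0],[48,2],[49,0]]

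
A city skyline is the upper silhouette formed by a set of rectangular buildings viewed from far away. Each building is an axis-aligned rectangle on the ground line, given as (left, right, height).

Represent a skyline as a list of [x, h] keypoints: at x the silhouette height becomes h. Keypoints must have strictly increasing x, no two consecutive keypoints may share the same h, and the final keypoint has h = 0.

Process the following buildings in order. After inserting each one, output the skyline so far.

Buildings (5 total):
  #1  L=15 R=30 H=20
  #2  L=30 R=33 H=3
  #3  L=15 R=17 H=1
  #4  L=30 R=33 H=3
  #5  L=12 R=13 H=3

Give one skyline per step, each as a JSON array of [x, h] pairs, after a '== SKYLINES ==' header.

== SKYLINES ==
[[15,20],[30,0]]
[[15,20],[30,3],[33,0]]
[[15,20],[30,3],[33,0]]
[[15,20],[30,3],[33,0]]
[[12,3],[13,0],[15,20],[30,3],[33,0]]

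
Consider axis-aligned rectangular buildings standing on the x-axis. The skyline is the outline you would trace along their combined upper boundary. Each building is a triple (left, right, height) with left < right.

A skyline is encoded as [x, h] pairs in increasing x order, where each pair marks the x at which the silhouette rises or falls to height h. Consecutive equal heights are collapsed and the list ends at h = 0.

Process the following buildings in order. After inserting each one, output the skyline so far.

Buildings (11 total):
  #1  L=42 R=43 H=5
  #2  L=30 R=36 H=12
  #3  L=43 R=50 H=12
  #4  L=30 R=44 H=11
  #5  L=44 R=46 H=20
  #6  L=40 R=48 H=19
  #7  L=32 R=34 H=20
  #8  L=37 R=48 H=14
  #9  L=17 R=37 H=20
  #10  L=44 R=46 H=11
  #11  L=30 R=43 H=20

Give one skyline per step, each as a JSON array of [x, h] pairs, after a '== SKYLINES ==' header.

== SKYLINES ==
[[42,5],[43,0]]
[[30,12],[36,0],[42,5],[43,0]]
[[30,12],[36,0],[42,5],[43,12],[50,0]]
[[30,12],[36,11],[43,12],[50,0]]
[[30,12],[36,11],[43,12],[44,20],[46,12],[50,0]]
[[30,12],[36,11],[40,19],[44,20],[46,19],[48,12],[50,0]]
[[30,12],[32,20],[34,12],[36,11],[40,19],[44,20],[46,19],[48,12],[50,0]]
[[30,12],[32,20],[34,12],[36,11],[37,14],[40,19],[44,20],[46,19],[48,12],[50,0]]
[[17,20],[37,14],[40,19],[44,20],[46,19],[48,12],[50,0]]
[[17,20],[37,14],[40,19],[44,20],[46,19],[48,12],[50,0]]
[[17,20],[43,19],[44,20],[46,19],[48,12],[50,0]]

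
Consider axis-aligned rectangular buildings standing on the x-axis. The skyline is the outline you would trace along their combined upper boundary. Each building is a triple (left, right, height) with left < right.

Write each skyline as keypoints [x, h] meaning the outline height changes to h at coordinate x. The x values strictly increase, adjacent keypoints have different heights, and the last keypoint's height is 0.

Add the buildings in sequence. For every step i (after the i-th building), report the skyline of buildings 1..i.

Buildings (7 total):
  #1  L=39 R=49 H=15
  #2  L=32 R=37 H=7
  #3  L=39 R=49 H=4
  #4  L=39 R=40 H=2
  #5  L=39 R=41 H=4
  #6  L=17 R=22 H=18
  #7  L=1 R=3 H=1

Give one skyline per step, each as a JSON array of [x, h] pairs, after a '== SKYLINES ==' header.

== SKYLINES ==
[[39,15],[49,0]]
[[32,7],[37,0],[39,15],[49,0]]
[[32,7],[37,0],[39,15],[49,0]]
[[32,7],[37,0],[39,15],[49,0]]
[[32,7],[37,0],[39,15],[49,0]]
[[17,18],[22,0],[32,7],[37,0],[39,15],[49,0]]
[[1,1],[3,0],[17,18],[22,0],[32,7],[37,0],[39,15],[49,0]]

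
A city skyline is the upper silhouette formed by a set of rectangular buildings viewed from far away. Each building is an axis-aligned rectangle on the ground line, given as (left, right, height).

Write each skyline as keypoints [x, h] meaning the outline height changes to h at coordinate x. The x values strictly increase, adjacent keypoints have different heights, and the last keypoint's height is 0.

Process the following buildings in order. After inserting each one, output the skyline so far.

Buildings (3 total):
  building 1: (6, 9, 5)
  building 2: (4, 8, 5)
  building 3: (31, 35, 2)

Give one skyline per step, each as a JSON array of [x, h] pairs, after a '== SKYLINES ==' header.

== SKYLINES ==
[[6,5],[9,0]]
[[4,5],[9,0]]
[[4,5],[9,0],[31,2],[35,0]]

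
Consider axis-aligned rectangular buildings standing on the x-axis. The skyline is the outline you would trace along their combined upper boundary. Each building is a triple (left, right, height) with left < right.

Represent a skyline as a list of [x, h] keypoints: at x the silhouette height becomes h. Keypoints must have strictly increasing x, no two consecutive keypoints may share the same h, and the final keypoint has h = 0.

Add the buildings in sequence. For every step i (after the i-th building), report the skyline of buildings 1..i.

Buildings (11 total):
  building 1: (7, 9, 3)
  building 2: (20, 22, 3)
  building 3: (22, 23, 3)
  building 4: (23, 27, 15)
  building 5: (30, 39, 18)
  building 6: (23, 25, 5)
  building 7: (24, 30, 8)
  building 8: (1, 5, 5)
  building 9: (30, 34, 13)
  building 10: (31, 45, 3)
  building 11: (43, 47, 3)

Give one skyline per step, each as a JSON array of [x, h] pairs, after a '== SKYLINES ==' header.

== SKYLINES ==
[[7,3],[9,0]]
[[7,3],[9,0],[20,3],[22,0]]
[[7,3],[9,0],[20,3],[23,0]]
[[7,3],[9,0],[20,3],[23,15],[27,0]]
[[7,3],[9,0],[20,3],[23,15],[27,0],[30,18],[39,0]]
[[7,3],[9,0],[20,3],[23,15],[27,0],[30,18],[39,0]]
[[7,3],[9,0],[20,3],[23,15],[27,8],[30,18],[39,0]]
[[1,5],[5,0],[7,3],[9,0],[20,3],[23,15],[27,8],[30,18],[39,0]]
[[1,5],[5,0],[7,3],[9,0],[20,3],[23,15],[27,8],[30,18],[39,0]]
[[1,5],[5,0],[7,3],[9,0],[20,3],[23,15],[27,8],[30,18],[39,3],[45,0]]
[[1,5],[5,0],[7,3],[9,0],[20,3],[23,15],[27,8],[30,18],[39,3],[47,0]]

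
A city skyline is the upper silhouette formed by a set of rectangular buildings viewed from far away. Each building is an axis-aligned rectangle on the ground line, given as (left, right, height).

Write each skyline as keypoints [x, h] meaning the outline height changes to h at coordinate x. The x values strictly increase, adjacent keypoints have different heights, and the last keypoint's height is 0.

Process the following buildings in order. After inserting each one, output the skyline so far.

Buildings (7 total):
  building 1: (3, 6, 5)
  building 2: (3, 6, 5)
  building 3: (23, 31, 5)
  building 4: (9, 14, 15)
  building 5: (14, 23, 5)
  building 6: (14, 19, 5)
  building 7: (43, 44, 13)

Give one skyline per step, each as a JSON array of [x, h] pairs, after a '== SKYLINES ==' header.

== SKYLINES ==
[[3,5],[6,0]]
[[3,5],[6,0]]
[[3,5],[6,0],[23,5],[31,0]]
[[3,5],[6,0],[9,15],[14,0],[23,5],[31,0]]
[[3,5],[6,0],[9,15],[14,5],[31,0]]
[[3,5],[6,0],[9,15],[14,5],[31,0]]
[[3,5],[6,0],[9,15],[14,5],[31,0],[43,13],[44,0]]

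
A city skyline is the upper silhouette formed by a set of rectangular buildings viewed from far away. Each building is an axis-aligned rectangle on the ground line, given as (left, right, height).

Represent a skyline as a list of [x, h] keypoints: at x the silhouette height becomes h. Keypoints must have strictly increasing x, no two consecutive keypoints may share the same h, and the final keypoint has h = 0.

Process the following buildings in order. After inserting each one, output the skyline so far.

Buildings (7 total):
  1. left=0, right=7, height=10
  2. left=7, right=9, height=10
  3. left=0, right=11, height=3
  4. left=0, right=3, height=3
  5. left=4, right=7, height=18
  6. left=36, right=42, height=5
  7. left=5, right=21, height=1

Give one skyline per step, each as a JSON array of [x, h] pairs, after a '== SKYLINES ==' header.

== SKYLINES ==
[[0,10],[7,0]]
[[0,10],[9,0]]
[[0,10],[9,3],[11,0]]
[[0,10],[9,3],[11,0]]
[[0,10],[4,18],[7,10],[9,3],[11,0]]
[[0,10],[4,18],[7,10],[9,3],[11,0],[36,5],[42,0]]
[[0,10],[4,18],[7,10],[9,3],[11,1],[21,0],[36,5],[42,0]]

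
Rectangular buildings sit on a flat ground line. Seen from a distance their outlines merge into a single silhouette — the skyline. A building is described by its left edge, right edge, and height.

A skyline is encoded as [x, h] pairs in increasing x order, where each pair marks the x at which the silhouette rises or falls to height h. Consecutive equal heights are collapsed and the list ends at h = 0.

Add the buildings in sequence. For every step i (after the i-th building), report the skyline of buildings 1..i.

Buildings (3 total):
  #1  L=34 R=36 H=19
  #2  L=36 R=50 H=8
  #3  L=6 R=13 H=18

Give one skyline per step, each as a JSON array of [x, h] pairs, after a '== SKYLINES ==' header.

== SKYLINES ==
[[34,19],[36,0]]
[[34,19],[36,8],[50,0]]
[[6,18],[13,0],[34,19],[36,8],[50,0]]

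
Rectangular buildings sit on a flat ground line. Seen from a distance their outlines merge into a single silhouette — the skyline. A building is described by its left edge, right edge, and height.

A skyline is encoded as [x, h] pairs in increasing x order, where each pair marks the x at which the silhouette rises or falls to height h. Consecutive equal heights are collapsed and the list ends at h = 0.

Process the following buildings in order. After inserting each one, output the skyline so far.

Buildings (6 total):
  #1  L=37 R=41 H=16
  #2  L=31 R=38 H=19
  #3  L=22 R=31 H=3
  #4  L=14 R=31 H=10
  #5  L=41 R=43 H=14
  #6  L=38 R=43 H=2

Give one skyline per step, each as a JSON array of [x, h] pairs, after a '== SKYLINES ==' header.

== SKYLINES ==
[[37,16],[41,0]]
[[31,19],[38,16],[41,0]]
[[22,3],[31,19],[38,16],[41,0]]
[[14,10],[31,19],[38,16],[41,0]]
[[14,10],[31,19],[38,16],[41,14],[43,0]]
[[14,10],[31,19],[38,16],[41,14],[43,0]]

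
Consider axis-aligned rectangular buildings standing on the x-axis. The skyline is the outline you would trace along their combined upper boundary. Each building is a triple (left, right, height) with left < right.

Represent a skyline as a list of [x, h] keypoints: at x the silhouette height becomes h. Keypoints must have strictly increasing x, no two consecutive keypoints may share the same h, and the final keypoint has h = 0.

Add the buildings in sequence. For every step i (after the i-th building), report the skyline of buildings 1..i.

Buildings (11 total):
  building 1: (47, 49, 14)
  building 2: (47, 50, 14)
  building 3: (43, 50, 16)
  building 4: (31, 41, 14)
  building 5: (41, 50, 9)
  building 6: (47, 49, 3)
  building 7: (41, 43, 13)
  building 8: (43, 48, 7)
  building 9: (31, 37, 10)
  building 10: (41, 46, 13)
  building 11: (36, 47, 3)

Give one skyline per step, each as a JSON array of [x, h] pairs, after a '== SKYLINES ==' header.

== SKYLINES ==
[[47,14],[49,0]]
[[47,14],[50,0]]
[[43,16],[50,0]]
[[31,14],[41,0],[43,16],[50,0]]
[[31,14],[41,9],[43,16],[50,0]]
[[31,14],[41,9],[43,16],[50,0]]
[[31,14],[41,13],[43,16],[50,0]]
[[31,14],[41,13],[43,16],[50,0]]
[[31,14],[41,13],[43,16],[50,0]]
[[31,14],[41,13],[43,16],[50,0]]
[[31,14],[41,13],[43,16],[50,0]]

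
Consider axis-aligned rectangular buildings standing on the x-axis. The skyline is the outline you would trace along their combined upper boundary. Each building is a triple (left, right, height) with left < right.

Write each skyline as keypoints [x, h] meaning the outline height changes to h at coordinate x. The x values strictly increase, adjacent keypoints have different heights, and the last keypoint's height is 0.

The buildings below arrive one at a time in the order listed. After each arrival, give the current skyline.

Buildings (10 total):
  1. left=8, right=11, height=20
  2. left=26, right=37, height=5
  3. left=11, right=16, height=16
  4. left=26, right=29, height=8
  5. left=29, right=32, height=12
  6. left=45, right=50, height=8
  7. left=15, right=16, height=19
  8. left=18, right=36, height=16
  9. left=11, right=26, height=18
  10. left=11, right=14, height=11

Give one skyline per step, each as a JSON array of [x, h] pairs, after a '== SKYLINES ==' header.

== SKYLINES ==
[[8,20],[11,0]]
[[8,20],[11,0],[26,5],[37,0]]
[[8,20],[11,16],[16,0],[26,5],[37,0]]
[[8,20],[11,16],[16,0],[26,8],[29,5],[37,0]]
[[8,20],[11,16],[16,0],[26,8],[29,12],[32,5],[37,0]]
[[8,20],[11,16],[16,0],[26,8],[29,12],[32,5],[37,0],[45,8],[50,0]]
[[8,20],[11,16],[15,19],[16,0],[26,8],[29,12],[32,5],[37,0],[45,8],[50,0]]
[[8,20],[11,16],[15,19],[16,0],[18,16],[36,5],[37,0],[45,8],[50,0]]
[[8,20],[11,18],[15,19],[16,18],[26,16],[36,5],[37,0],[45,8],[50,0]]
[[8,20],[11,18],[15,19],[16,18],[26,16],[36,5],[37,0],[45,8],[50,0]]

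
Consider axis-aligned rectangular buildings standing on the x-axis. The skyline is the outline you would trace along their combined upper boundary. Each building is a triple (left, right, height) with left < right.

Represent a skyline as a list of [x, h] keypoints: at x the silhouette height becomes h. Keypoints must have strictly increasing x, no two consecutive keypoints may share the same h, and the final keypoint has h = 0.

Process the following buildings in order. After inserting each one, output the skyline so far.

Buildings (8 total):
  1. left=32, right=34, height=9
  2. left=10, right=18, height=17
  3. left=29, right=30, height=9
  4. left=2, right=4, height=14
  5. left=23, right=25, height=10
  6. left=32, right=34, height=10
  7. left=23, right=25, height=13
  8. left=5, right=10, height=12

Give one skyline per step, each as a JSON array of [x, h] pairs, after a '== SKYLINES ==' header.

== SKYLINES ==
[[32,9],[34,0]]
[[10,17],[18,0],[32,9],[34,0]]
[[10,17],[18,0],[29,9],[30,0],[32,9],[34,0]]
[[2,14],[4,0],[10,17],[18,0],[29,9],[30,0],[32,9],[34,0]]
[[2,14],[4,0],[10,17],[18,0],[23,10],[25,0],[29,9],[30,0],[32,9],[34,0]]
[[2,14],[4,0],[10,17],[18,0],[23,10],[25,0],[29,9],[30,0],[32,10],[34,0]]
[[2,14],[4,0],[10,17],[18,0],[23,13],[25,0],[29,9],[30,0],[32,10],[34,0]]
[[2,14],[4,0],[5,12],[10,17],[18,0],[23,13],[25,0],[29,9],[30,0],[32,10],[34,0]]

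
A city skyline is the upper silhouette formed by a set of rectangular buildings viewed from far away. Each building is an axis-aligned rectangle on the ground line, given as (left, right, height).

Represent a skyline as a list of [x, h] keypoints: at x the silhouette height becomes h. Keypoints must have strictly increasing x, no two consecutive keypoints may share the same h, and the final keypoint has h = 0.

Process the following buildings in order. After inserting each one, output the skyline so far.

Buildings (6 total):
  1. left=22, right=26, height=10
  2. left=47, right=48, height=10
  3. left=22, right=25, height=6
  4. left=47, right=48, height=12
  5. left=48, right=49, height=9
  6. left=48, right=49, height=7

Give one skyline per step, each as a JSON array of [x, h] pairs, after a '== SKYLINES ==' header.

== SKYLINES ==
[[22,10],[26,0]]
[[22,10],[26,0],[47,10],[48,0]]
[[22,10],[26,0],[47,10],[48,0]]
[[22,10],[26,0],[47,12],[48,0]]
[[22,10],[26,0],[47,12],[48,9],[49,0]]
[[22,10],[26,0],[47,12],[48,9],[49,0]]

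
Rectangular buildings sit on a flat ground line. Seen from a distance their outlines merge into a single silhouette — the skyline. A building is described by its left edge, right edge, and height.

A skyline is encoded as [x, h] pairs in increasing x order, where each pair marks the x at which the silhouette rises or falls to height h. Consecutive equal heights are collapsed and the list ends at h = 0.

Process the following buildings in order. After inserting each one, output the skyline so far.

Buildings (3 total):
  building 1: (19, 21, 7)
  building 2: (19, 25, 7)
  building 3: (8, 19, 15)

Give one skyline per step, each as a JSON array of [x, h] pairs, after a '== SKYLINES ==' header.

== SKYLINES ==
[[19,7],[21,0]]
[[19,7],[25,0]]
[[8,15],[19,7],[25,0]]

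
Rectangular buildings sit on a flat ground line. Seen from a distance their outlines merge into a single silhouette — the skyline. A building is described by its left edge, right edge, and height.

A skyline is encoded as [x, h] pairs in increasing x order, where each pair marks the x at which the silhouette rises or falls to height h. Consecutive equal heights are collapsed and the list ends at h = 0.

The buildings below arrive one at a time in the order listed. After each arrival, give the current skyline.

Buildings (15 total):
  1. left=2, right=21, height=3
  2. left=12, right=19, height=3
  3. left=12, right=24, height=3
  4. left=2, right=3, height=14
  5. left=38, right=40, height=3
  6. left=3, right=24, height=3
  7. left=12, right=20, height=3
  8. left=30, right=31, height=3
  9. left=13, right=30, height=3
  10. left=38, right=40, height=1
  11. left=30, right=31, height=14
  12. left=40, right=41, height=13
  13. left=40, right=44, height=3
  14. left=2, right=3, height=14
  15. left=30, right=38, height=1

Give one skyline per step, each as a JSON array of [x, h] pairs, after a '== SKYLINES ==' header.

== SKYLINES ==
[[2,3],[21,0]]
[[2,3],[21,0]]
[[2,3],[24,0]]
[[2,14],[3,3],[24,0]]
[[2,14],[3,3],[24,0],[38,3],[40,0]]
[[2,14],[3,3],[24,0],[38,3],[40,0]]
[[2,14],[3,3],[24,0],[38,3],[40,0]]
[[2,14],[3,3],[24,0],[30,3],[31,0],[38,3],[40,0]]
[[2,14],[3,3],[31,0],[38,3],[40,0]]
[[2,14],[3,3],[31,0],[38,3],[40,0]]
[[2,14],[3,3],[30,14],[31,0],[38,3],[40,0]]
[[2,14],[3,3],[30,14],[31,0],[38,3],[40,13],[41,0]]
[[2,14],[3,3],[30,14],[31,0],[38,3],[40,13],[41,3],[44,0]]
[[2,14],[3,3],[30,14],[31,0],[38,3],[40,13],[41,3],[44,0]]
[[2,14],[3,3],[30,14],[31,1],[38,3],[40,13],[41,3],[44,0]]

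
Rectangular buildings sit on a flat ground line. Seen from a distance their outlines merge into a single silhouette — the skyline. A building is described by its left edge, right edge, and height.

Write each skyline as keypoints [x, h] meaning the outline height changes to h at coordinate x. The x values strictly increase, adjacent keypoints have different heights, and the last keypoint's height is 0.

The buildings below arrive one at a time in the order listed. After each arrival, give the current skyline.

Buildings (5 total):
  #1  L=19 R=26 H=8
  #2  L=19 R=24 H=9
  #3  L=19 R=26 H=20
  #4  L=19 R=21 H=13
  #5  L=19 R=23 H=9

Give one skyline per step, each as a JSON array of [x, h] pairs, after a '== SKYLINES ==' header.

== SKYLINES ==
[[19,8],[26,0]]
[[19,9],[24,8],[26,0]]
[[19,20],[26,0]]
[[19,20],[26,0]]
[[19,20],[26,0]]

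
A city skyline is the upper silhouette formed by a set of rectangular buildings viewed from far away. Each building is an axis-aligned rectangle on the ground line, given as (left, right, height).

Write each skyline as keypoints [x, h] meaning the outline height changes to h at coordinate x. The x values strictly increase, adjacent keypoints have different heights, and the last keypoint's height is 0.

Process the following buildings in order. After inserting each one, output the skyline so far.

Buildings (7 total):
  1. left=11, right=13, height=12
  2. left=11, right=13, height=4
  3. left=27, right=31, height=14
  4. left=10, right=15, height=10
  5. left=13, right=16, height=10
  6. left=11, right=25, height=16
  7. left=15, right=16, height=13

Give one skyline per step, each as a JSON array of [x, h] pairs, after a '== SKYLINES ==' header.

== SKYLINES ==
[[11,12],[13,0]]
[[11,12],[13,0]]
[[11,12],[13,0],[27,14],[31,0]]
[[10,10],[11,12],[13,10],[15,0],[27,14],[31,0]]
[[10,10],[11,12],[13,10],[16,0],[27,14],[31,0]]
[[10,10],[11,16],[25,0],[27,14],[31,0]]
[[10,10],[11,16],[25,0],[27,14],[31,0]]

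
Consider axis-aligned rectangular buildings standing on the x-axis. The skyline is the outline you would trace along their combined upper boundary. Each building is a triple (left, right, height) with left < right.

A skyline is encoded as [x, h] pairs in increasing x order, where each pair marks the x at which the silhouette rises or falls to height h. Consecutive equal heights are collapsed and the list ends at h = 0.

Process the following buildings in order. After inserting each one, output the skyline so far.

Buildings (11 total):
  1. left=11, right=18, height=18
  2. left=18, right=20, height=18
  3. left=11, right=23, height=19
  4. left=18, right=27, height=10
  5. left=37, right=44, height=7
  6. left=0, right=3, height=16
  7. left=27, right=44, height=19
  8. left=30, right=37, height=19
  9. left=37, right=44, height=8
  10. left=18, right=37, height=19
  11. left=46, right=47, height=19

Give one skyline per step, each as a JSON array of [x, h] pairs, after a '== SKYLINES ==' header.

== SKYLINES ==
[[11,18],[18,0]]
[[11,18],[20,0]]
[[11,19],[23,0]]
[[11,19],[23,10],[27,0]]
[[11,19],[23,10],[27,0],[37,7],[44,0]]
[[0,16],[3,0],[11,19],[23,10],[27,0],[37,7],[44,0]]
[[0,16],[3,0],[11,19],[23,10],[27,19],[44,0]]
[[0,16],[3,0],[11,19],[23,10],[27,19],[44,0]]
[[0,16],[3,0],[11,19],[23,10],[27,19],[44,0]]
[[0,16],[3,0],[11,19],[44,0]]
[[0,16],[3,0],[11,19],[44,0],[46,19],[47,0]]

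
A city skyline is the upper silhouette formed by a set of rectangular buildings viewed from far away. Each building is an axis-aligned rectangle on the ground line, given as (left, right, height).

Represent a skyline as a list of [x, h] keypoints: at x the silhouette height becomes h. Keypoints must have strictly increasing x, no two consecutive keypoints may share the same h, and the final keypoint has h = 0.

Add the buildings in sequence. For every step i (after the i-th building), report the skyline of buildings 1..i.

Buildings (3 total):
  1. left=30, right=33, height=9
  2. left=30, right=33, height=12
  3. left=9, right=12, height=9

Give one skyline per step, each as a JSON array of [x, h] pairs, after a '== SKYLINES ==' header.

== SKYLINES ==
[[30,9],[33,0]]
[[30,12],[33,0]]
[[9,9],[12,0],[30,12],[33,0]]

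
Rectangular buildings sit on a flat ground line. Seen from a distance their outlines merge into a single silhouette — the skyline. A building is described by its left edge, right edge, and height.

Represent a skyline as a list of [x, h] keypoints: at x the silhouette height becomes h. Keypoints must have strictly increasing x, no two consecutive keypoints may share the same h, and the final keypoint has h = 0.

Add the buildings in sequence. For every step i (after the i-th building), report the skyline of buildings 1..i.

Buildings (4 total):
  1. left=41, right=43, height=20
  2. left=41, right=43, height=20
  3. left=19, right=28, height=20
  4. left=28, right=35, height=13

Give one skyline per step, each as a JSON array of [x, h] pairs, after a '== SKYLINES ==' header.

== SKYLINES ==
[[41,20],[43,0]]
[[41,20],[43,0]]
[[19,20],[28,0],[41,20],[43,0]]
[[19,20],[28,13],[35,0],[41,20],[43,0]]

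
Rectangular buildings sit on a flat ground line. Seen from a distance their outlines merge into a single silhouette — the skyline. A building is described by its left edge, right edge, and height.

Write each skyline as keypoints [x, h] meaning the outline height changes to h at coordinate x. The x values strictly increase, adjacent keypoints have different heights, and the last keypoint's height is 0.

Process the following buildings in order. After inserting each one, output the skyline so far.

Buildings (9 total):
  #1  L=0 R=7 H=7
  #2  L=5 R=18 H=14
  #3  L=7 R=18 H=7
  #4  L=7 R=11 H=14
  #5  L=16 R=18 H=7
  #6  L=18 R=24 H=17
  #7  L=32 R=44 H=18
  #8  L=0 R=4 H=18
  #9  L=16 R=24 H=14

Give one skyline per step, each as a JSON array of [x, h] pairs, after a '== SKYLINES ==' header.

== SKYLINES ==
[[0,7],[7,0]]
[[0,7],[5,14],[18,0]]
[[0,7],[5,14],[18,0]]
[[0,7],[5,14],[18,0]]
[[0,7],[5,14],[18,0]]
[[0,7],[5,14],[18,17],[24,0]]
[[0,7],[5,14],[18,17],[24,0],[32,18],[44,0]]
[[0,18],[4,7],[5,14],[18,17],[24,0],[32,18],[44,0]]
[[0,18],[4,7],[5,14],[18,17],[24,0],[32,18],[44,0]]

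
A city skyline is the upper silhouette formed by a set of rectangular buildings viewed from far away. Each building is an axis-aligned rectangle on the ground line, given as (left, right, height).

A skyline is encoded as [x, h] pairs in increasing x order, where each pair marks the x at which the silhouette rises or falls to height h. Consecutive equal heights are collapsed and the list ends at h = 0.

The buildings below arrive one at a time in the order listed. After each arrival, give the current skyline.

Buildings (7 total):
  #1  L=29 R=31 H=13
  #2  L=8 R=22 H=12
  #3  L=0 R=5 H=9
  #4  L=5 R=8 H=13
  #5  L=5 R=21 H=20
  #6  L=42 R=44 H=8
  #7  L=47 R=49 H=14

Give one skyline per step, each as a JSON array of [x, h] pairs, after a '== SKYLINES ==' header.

== SKYLINES ==
[[29,13],[31,0]]
[[8,12],[22,0],[29,13],[31,0]]
[[0,9],[5,0],[8,12],[22,0],[29,13],[31,0]]
[[0,9],[5,13],[8,12],[22,0],[29,13],[31,0]]
[[0,9],[5,20],[21,12],[22,0],[29,13],[31,0]]
[[0,9],[5,20],[21,12],[22,0],[29,13],[31,0],[42,8],[44,0]]
[[0,9],[5,20],[21,12],[22,0],[29,13],[31,0],[42,8],[44,0],[47,14],[49,0]]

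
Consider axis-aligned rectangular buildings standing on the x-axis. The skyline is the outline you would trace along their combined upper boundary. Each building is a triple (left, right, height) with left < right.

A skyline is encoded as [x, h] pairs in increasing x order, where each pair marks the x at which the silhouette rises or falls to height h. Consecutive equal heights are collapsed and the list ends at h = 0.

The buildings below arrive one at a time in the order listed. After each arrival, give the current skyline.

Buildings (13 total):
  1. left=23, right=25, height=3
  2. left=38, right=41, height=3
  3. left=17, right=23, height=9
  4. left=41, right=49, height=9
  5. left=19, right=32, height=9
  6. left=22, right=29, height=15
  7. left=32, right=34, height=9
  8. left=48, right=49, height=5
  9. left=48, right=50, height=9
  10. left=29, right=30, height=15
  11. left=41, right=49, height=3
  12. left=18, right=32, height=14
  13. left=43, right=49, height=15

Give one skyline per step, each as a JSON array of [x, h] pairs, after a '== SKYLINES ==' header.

== SKYLINES ==
[[23,3],[25,0]]
[[23,3],[25,0],[38,3],[41,0]]
[[17,9],[23,3],[25,0],[38,3],[41,0]]
[[17,9],[23,3],[25,0],[38,3],[41,9],[49,0]]
[[17,9],[32,0],[38,3],[41,9],[49,0]]
[[17,9],[22,15],[29,9],[32,0],[38,3],[41,9],[49,0]]
[[17,9],[22,15],[29,9],[34,0],[38,3],[41,9],[49,0]]
[[17,9],[22,15],[29,9],[34,0],[38,3],[41,9],[49,0]]
[[17,9],[22,15],[29,9],[34,0],[38,3],[41,9],[50,0]]
[[17,9],[22,15],[30,9],[34,0],[38,3],[41,9],[50,0]]
[[17,9],[22,15],[30,9],[34,0],[38,3],[41,9],[50,0]]
[[17,9],[18,14],[22,15],[30,14],[32,9],[34,0],[38,3],[41,9],[50,0]]
[[17,9],[18,14],[22,15],[30,14],[32,9],[34,0],[38,3],[41,9],[43,15],[49,9],[50,0]]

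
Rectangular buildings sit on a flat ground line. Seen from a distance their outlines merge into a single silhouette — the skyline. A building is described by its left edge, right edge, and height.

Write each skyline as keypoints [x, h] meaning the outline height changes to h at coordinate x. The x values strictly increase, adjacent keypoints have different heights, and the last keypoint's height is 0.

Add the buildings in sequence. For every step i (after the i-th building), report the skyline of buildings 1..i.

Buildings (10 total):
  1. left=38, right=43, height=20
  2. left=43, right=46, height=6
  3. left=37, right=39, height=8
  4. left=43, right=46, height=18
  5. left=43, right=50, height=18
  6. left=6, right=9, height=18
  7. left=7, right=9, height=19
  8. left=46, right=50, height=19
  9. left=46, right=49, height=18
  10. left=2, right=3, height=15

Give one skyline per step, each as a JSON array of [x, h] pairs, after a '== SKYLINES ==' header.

== SKYLINES ==
[[38,20],[43,0]]
[[38,20],[43,6],[46,0]]
[[37,8],[38,20],[43,6],[46,0]]
[[37,8],[38,20],[43,18],[46,0]]
[[37,8],[38,20],[43,18],[50,0]]
[[6,18],[9,0],[37,8],[38,20],[43,18],[50,0]]
[[6,18],[7,19],[9,0],[37,8],[38,20],[43,18],[50,0]]
[[6,18],[7,19],[9,0],[37,8],[38,20],[43,18],[46,19],[50,0]]
[[6,18],[7,19],[9,0],[37,8],[38,20],[43,18],[46,19],[50,0]]
[[2,15],[3,0],[6,18],[7,19],[9,0],[37,8],[38,20],[43,18],[46,19],[50,0]]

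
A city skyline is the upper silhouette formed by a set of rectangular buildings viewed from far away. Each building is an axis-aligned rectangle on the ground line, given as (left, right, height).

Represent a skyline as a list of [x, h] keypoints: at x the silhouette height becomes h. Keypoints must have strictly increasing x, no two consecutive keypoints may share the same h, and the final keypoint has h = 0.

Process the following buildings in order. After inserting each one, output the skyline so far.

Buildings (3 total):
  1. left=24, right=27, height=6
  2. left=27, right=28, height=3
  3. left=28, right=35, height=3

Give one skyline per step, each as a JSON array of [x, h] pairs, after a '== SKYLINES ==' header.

== SKYLINES ==
[[24,6],[27,0]]
[[24,6],[27,3],[28,0]]
[[24,6],[27,3],[35,0]]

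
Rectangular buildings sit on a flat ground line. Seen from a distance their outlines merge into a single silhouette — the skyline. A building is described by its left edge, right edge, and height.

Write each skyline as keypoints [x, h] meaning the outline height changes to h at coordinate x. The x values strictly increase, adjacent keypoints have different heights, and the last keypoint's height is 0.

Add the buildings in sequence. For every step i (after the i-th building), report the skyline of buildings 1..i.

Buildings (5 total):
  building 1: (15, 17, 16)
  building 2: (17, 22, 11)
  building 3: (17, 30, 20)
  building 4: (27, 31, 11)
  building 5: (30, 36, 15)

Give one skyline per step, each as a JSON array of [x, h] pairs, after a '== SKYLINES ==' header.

== SKYLINES ==
[[15,16],[17,0]]
[[15,16],[17,11],[22,0]]
[[15,16],[17,20],[30,0]]
[[15,16],[17,20],[30,11],[31,0]]
[[15,16],[17,20],[30,15],[36,0]]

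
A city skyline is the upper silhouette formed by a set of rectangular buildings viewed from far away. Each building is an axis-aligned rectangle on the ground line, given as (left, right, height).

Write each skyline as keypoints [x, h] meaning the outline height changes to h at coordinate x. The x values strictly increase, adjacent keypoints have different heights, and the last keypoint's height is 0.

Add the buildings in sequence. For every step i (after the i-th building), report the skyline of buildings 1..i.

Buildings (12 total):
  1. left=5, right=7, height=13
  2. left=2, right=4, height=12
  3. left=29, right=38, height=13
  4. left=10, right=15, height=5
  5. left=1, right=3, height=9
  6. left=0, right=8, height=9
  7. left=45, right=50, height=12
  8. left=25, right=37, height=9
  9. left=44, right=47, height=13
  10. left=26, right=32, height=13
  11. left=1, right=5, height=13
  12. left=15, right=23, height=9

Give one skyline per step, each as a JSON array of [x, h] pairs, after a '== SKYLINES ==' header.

== SKYLINES ==
[[5,13],[7,0]]
[[2,12],[4,0],[5,13],[7,0]]
[[2,12],[4,0],[5,13],[7,0],[29,13],[38,0]]
[[2,12],[4,0],[5,13],[7,0],[10,5],[15,0],[29,13],[38,0]]
[[1,9],[2,12],[4,0],[5,13],[7,0],[10,5],[15,0],[29,13],[38,0]]
[[0,9],[2,12],[4,9],[5,13],[7,9],[8,0],[10,5],[15,0],[29,13],[38,0]]
[[0,9],[2,12],[4,9],[5,13],[7,9],[8,0],[10,5],[15,0],[29,13],[38,0],[45,12],[50,0]]
[[0,9],[2,12],[4,9],[5,13],[7,9],[8,0],[10,5],[15,0],[25,9],[29,13],[38,0],[45,12],[50,0]]
[[0,9],[2,12],[4,9],[5,13],[7,9],[8,0],[10,5],[15,0],[25,9],[29,13],[38,0],[44,13],[47,12],[50,0]]
[[0,9],[2,12],[4,9],[5,13],[7,9],[8,0],[10,5],[15,0],[25,9],[26,13],[38,0],[44,13],[47,12],[50,0]]
[[0,9],[1,13],[7,9],[8,0],[10,5],[15,0],[25,9],[26,13],[38,0],[44,13],[47,12],[50,0]]
[[0,9],[1,13],[7,9],[8,0],[10,5],[15,9],[23,0],[25,9],[26,13],[38,0],[44,13],[47,12],[50,0]]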